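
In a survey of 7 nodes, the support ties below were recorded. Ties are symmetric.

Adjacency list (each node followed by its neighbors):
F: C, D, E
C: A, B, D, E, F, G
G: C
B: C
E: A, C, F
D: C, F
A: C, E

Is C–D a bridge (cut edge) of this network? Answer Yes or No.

Even without that edge, C still reaches D via C – F – D, so the network stays connected. Not a bridge.

No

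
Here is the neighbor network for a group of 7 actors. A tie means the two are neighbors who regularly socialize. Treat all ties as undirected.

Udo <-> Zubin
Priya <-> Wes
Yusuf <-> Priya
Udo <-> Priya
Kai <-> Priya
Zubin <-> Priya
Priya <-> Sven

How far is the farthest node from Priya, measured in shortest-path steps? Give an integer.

1

Distances from Priya: Kai:1, Sven:1, Udo:1, Wes:1, Yusuf:1, Zubin:1.
The largest is 1 (to Yusuf, Wes, Udo, Kai, Zubin, and Sven), so the eccentricity of Priya is 1.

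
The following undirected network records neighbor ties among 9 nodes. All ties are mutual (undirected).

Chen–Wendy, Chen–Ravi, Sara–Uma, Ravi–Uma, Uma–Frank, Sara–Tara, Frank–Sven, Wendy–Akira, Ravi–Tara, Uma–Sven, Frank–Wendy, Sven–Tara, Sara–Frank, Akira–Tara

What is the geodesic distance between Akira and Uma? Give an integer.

One shortest route is Akira – Tara – Sven – Uma, which uses 3 edges, and at distance 2 from Akira we only reach {Chen, Frank, Ravi, Sara, Sven}, which does not include Uma. So d(Akira,Uma) = 3.

3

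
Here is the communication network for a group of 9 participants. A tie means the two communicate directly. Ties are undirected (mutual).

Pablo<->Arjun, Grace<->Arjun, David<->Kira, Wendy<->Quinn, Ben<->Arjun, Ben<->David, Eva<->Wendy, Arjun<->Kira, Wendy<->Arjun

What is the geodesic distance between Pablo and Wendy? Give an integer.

One shortest route is Pablo – Arjun – Wendy, which uses 2 edges, and Pablo and Wendy are not directly tied, so nothing shorter exists. So d(Pablo,Wendy) = 2.

2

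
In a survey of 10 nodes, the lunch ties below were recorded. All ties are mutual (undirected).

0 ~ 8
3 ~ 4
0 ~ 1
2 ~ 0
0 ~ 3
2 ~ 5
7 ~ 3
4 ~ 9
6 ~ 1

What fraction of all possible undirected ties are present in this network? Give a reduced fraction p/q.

1/5

There are 9 edges and 10 nodes, so the maximum possible is C(10,2) = 45.
Density = 9/45 = 1/5.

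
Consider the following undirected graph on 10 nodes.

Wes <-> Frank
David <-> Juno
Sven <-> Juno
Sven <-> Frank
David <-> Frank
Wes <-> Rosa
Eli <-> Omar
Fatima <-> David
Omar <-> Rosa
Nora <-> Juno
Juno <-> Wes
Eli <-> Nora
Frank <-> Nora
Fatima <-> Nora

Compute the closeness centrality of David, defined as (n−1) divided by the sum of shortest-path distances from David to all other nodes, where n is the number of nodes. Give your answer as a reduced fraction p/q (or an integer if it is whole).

Distances from David: Eli:3, Fatima:1, Frank:1, Juno:1, Nora:2, Omar:4, Rosa:3, Sven:2, Wes:2. Sum = 19.
n = 10, so closeness = 9/19.

9/19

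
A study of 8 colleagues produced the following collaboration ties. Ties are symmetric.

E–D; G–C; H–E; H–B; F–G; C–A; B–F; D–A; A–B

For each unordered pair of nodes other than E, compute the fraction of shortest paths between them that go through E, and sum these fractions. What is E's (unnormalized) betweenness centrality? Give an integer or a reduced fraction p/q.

Pairs whose geodesics pass through E — D–H: 1.
All other pairs contribute 0.
Summing the contributions gives betweenness(E) = 1.

1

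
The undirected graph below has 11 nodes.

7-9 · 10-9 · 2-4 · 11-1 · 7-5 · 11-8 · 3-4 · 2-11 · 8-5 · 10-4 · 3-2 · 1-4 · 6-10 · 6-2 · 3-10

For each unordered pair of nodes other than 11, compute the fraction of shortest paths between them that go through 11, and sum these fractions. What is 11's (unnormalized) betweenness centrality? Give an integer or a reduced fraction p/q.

Pairs whose geodesics pass through 11 — 2–1: 1/2; 2–7: 1/4; 2–8: 1; 2–5: 1; 1–6: 1/3; 1–7: 1/2; 1–8: 1; 1–5: 1; 10–8: 4/5; 6–8: 1; 6–5: 1/2; 3–8: 1; 3–5: 1/2; 8–4: 2/2 … (+1 more pairs).
All other pairs contribute 0.
Summing the contributions gives betweenness(11) = 221/20.

221/20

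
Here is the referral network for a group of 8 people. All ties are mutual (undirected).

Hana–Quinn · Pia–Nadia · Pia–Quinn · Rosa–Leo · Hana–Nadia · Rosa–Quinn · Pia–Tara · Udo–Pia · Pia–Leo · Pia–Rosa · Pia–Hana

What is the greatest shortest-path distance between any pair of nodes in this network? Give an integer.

Eccentricity of each node (its greatest distance to any other): Hana:2, Leo:2, Nadia:2, Pia:1, Quinn:2, Rosa:2, Tara:2, Udo:2.
The maximum eccentricity is 2, realized for instance by the pair Hana–Rosa via Hana – Pia – Rosa. So the diameter is 2.

2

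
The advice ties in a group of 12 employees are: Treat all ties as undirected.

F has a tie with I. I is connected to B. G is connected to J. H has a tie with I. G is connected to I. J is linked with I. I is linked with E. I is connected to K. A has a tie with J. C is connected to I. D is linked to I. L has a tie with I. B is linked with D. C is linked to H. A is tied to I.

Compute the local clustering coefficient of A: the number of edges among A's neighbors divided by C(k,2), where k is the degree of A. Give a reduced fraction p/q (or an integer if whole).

1

A's neighbors: I and J (k = 2).
Possible neighbor pairs: C(2,2) = 1. Edges among them: I–J → e = 1.
Clustering(A) = 1/1.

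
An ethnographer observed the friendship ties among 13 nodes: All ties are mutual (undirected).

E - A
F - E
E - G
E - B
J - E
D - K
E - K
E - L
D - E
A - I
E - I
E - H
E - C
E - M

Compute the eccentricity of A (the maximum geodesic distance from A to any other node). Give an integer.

2

Distances from A: B:2, C:2, D:2, E:1, F:2, G:2, H:2, I:1, J:2, K:2, L:2, M:2.
The largest is 2 (to C, G, M, L, J, K, B, D, F, and H), so the eccentricity of A is 2.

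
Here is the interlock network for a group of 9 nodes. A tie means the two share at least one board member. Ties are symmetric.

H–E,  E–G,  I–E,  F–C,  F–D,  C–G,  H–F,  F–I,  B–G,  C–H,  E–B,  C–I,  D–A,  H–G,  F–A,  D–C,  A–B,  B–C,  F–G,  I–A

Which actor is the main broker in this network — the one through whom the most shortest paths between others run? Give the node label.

Unnormalized betweenness of each node: A:31/18, B:31/18, C:71/18, D:1/4, E:4/3, F:49/12, G:53/36, H:29/36, I:5/3.
F has the largest value, 49/12, making it the main broker — the node through which the most shortest paths run.

F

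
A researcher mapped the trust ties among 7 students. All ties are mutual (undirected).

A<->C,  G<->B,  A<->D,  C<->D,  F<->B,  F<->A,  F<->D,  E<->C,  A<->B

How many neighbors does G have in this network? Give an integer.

1

G is directly tied to B. That is 1 neighbor, so the degree of G is 1.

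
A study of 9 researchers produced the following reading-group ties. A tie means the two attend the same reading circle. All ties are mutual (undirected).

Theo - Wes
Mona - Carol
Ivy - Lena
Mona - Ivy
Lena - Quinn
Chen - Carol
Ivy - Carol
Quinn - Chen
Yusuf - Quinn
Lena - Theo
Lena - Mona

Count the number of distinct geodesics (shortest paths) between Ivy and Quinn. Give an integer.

1

The shortest distance is 2, and the only length-2 path is Ivy–Lena–Quinn. So there is exactly 1 shortest path.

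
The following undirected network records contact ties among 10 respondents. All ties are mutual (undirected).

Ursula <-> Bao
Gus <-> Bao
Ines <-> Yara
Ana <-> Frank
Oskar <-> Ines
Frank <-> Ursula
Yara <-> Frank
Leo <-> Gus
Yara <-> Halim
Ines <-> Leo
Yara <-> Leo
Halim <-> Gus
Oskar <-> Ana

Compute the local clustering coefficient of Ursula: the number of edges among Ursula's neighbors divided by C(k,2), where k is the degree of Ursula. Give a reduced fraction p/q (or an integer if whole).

0

Ursula's neighbors: Bao and Frank (k = 2).
Possible neighbor pairs: C(2,2) = 1. Edges among them: none → e = 0.
Clustering(Ursula) = 0/1.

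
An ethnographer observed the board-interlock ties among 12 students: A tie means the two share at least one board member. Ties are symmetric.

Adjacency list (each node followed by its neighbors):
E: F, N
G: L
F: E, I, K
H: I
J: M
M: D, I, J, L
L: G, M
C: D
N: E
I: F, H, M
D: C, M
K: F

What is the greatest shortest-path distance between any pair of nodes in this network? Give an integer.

6

Eccentricity of each node (its greatest distance to any other): C:6, D:5, E:5, F:4, G:6, H:4, I:3, J:5, K:5, L:5, M:4, N:6.
The maximum eccentricity is 6, realized for instance by the pair N–C via N – E – F – I – M – D – C. So the diameter is 6.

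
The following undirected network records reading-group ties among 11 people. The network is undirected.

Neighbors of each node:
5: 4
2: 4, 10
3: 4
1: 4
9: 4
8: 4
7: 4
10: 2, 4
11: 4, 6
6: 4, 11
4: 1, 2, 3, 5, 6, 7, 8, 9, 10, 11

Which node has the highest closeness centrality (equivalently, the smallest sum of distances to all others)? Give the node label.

Farness (sum of distances to all others) for each node — 1:19, 2:18, 3:19, 4:10, 5:19, 6:18, 7:19, 8:19, 9:19, 10:18, 11:18.
The smallest farness is 10, for 4, so 4 has the highest closeness.

4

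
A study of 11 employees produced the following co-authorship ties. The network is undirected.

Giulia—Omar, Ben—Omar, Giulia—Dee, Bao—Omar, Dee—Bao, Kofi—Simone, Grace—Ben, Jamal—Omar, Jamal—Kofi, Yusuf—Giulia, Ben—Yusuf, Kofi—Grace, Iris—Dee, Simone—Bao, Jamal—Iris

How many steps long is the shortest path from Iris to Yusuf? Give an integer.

3

One shortest route is Iris – Dee – Giulia – Yusuf, which uses 3 edges, and at distance 2 from Iris we only reach {Bao, Giulia, Kofi, Omar}, which does not include Yusuf. So d(Iris,Yusuf) = 3.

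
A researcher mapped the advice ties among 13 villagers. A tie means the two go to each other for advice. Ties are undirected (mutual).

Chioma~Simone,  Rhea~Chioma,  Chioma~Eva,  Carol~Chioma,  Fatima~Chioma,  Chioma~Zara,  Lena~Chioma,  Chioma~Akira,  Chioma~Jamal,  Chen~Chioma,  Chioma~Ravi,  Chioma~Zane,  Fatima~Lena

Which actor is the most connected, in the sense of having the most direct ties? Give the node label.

Chioma

Degrees — Akira:1, Carol:1, Chen:1, Chioma:12, Eva:1, Fatima:2, Jamal:1, Lena:2, Ravi:1, Rhea:1, Simone:1, Zane:1, Zara:1.
The maximum is 12, attained only by Chioma.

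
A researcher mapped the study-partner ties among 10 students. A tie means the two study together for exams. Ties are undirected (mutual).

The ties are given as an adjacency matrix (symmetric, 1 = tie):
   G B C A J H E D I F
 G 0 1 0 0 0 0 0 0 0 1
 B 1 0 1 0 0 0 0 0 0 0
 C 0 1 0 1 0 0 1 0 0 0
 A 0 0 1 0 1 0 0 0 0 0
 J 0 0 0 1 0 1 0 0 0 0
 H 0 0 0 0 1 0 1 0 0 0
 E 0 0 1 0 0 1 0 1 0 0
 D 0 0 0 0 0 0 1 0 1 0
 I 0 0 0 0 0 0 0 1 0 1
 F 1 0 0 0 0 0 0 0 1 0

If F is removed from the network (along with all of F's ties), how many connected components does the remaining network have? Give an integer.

1

F's neighbors (G and I) remain reachable from one another through other ties, so the rest of the network stays in one piece.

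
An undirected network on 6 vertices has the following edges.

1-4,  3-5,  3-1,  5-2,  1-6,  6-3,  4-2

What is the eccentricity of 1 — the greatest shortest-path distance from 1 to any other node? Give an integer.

Distances from 1: 2:2, 3:1, 4:1, 5:2, 6:1.
The largest is 2 (to 5 and 2), so the eccentricity of 1 is 2.

2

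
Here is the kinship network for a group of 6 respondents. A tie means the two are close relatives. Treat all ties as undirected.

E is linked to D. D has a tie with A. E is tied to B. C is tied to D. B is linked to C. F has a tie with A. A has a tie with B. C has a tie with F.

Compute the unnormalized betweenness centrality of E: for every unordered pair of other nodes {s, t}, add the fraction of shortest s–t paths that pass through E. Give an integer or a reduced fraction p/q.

Pairs whose geodesics pass through E — B–D: 1/3.
All other pairs contribute 0.
Summing the contributions gives betweenness(E) = 1/3.

1/3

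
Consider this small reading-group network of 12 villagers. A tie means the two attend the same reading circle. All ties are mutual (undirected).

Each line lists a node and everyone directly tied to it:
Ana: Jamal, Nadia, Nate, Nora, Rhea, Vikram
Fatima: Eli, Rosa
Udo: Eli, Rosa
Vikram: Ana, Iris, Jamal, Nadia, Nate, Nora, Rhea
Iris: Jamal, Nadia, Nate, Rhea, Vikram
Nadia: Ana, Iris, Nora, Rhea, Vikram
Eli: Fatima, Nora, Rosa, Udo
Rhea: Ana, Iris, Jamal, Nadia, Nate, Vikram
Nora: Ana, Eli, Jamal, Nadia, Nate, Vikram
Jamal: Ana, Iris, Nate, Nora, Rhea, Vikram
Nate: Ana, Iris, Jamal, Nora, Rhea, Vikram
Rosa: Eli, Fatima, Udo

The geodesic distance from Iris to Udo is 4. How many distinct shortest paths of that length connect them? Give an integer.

The shortest distance is 4. The length-4 paths are: Iris–Vikram–Nora–Eli–Udo; Iris–Nate–Nora–Eli–Udo; Iris–Nadia–Nora–Eli–Udo; Iris–Jamal–Nora–Eli–Udo.
That gives 4 distinct shortest paths.

4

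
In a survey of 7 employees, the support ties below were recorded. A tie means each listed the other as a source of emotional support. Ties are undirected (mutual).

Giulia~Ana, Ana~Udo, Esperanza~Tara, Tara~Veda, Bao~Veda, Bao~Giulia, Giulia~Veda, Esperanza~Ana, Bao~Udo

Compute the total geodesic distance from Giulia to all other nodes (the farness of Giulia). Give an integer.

9

Distances from Giulia: Ana:1, Bao:1, Esperanza:2, Tara:2, Udo:2, Veda:1.
Sum = 1 + 1 + 2 + 2 + 2 + 1 = 9.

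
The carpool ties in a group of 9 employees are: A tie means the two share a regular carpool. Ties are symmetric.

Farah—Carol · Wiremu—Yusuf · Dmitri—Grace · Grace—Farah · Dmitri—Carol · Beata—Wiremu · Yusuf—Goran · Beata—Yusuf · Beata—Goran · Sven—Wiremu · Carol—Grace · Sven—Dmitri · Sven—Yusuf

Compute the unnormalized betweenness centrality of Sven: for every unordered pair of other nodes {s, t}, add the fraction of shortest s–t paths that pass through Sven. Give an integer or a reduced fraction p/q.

Pairs whose geodesics pass through Sven — Grace–Goran: 1; Grace–Wiremu: 1; Grace–Beata: 2/2; Grace–Yusuf: 1; Carol–Goran: 1; Carol–Wiremu: 1; Carol–Beata: 2/2; Carol–Yusuf: 1; Farah–Goran: 2/2; Farah–Wiremu: 2/2; Farah–Beata: 4/4; Farah–Yusuf: 2/2; Dmitri–Goran: 1; Dmitri–Wiremu: 1 … (+2 more pairs).
All other pairs contribute 0.
Summing the contributions gives betweenness(Sven) = 16.

16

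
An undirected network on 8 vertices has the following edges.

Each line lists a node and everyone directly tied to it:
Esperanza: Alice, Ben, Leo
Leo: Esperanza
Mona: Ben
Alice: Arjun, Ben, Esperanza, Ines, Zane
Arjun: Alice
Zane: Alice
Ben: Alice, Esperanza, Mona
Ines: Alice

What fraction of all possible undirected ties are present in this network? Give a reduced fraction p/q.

There are 8 edges and 8 nodes, so the maximum possible is C(8,2) = 28.
Density = 8/28 = 2/7.

2/7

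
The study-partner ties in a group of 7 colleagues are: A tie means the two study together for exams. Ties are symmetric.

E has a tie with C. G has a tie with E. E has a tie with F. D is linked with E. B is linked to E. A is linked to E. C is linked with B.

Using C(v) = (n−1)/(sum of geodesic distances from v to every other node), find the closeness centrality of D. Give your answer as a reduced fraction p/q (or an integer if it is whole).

Distances from D: A:2, B:2, C:2, E:1, F:2, G:2. Sum = 11.
n = 7, so closeness = 6/11.

6/11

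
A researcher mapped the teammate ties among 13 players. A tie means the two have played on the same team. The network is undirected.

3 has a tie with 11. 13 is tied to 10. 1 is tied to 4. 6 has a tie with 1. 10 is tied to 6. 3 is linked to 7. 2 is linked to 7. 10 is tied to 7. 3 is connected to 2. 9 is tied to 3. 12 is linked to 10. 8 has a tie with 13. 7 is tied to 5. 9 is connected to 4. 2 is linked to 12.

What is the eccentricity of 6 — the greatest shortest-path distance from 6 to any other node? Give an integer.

4

Distances from 6: 1:1, 2:3, 3:3, 4:2, 5:3, 7:2, 8:3, 9:3, 10:1, 11:4, 12:2, 13:2.
The largest is 4 (to 11), so the eccentricity of 6 is 4.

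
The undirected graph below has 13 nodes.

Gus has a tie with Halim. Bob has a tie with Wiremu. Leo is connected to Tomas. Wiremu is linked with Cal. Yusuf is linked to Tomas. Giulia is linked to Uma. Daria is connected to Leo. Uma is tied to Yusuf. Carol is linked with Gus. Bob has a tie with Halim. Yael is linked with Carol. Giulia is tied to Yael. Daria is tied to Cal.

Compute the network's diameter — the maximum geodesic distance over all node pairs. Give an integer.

6

Eccentricity of each node (its greatest distance to any other): Bob:6, Cal:6, Carol:6, Daria:6, Giulia:6, Gus:6, Halim:6, Leo:6, Tomas:6, Uma:6, Wiremu:6, Yael:6, Yusuf:6.
The maximum eccentricity is 6, realized for instance by the pair Daria–Yael via Daria – Leo – Tomas – Yusuf – Uma – Giulia – Yael. So the diameter is 6.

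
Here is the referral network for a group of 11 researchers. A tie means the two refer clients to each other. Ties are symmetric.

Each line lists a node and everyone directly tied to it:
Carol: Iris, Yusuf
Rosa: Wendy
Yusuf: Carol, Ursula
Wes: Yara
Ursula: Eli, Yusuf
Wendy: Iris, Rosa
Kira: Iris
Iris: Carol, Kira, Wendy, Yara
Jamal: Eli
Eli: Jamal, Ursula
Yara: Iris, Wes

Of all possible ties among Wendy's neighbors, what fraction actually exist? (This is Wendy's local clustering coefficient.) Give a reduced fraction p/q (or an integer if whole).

0

Wendy's neighbors: Iris and Rosa (k = 2).
Possible neighbor pairs: C(2,2) = 1. Edges among them: none → e = 0.
Clustering(Wendy) = 0/1.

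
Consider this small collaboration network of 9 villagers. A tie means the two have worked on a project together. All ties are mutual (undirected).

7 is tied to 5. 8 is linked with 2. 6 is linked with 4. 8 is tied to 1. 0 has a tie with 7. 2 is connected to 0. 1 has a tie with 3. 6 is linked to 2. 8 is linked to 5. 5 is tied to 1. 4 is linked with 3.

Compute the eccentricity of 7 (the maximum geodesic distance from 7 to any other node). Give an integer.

Distances from 7: 0:1, 1:2, 2:2, 3:3, 4:4, 5:1, 6:3, 8:2.
The largest is 4 (to 4), so the eccentricity of 7 is 4.

4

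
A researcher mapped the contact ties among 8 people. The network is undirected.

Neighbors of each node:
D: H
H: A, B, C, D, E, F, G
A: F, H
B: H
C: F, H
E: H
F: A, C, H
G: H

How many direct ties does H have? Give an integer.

7

H is directly tied to A, B, C, D, E, F, and G. That is 7 neighbors, so the degree of H is 7.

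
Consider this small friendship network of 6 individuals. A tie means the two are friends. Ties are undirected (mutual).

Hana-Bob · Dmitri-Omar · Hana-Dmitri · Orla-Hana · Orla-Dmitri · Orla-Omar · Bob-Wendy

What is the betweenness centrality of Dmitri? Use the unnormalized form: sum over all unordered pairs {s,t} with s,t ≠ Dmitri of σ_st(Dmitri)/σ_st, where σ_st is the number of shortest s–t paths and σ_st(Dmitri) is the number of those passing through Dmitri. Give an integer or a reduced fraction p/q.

Pairs whose geodesics pass through Dmitri — Hana–Omar: 1/2; Wendy–Omar: 1/2; Bob–Omar: 1/2.
All other pairs contribute 0.
Summing the contributions gives betweenness(Dmitri) = 3/2.

3/2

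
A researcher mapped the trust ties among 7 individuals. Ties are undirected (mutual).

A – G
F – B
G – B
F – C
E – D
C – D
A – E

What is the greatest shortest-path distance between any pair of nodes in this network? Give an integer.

3

Eccentricity of each node (its greatest distance to any other): A:3, B:3, C:3, D:3, E:3, F:3, G:3.
The maximum eccentricity is 3, realized for instance by the pair B–E via B – G – A – E. So the diameter is 3.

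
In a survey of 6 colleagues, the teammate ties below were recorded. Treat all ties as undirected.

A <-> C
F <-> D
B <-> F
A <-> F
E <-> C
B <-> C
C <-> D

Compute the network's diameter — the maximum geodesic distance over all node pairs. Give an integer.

3

Eccentricity of each node (its greatest distance to any other): A:2, B:2, C:2, D:2, E:3, F:3.
The maximum eccentricity is 3, realized for instance by the pair F–E via F – A – C – E. So the diameter is 3.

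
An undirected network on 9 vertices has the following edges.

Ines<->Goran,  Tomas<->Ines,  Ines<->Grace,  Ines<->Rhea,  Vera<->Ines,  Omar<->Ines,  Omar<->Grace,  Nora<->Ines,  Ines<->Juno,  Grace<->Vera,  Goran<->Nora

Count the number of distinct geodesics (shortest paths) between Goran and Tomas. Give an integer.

1

The shortest distance is 2, and the only length-2 path is Goran–Ines–Tomas. So there is exactly 1 shortest path.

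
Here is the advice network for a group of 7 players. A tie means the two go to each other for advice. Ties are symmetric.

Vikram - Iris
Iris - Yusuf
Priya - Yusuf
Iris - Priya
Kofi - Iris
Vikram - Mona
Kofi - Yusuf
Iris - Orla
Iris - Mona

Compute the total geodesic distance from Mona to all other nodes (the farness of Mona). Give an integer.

Distances from Mona: Iris:1, Kofi:2, Orla:2, Priya:2, Vikram:1, Yusuf:2.
Sum = 1 + 2 + 2 + 2 + 1 + 2 = 10.

10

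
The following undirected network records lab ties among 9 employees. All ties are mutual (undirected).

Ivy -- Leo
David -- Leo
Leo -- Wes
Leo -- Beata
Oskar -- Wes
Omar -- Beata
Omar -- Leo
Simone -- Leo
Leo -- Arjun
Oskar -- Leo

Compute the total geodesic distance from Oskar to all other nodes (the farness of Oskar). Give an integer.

14

Distances from Oskar: Arjun:2, Beata:2, David:2, Ivy:2, Leo:1, Omar:2, Simone:2, Wes:1.
Sum = 2 + 2 + 2 + 2 + 1 + 2 + 2 + 1 = 14.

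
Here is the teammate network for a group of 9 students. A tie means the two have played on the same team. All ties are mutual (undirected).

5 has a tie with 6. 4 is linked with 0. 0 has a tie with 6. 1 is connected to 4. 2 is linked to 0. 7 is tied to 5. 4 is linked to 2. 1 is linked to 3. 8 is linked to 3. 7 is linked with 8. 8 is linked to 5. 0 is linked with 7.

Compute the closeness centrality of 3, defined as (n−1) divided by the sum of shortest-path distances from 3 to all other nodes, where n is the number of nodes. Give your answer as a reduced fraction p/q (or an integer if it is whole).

Distances from 3: 0:3, 1:1, 2:3, 4:2, 5:2, 6:3, 7:2, 8:1. Sum = 17.
n = 9, so closeness = 8/17.

8/17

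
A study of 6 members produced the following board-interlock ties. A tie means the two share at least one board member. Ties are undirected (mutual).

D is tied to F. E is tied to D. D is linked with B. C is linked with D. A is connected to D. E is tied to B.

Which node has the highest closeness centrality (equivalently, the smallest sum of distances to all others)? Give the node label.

Farness (sum of distances to all others) for each node — A:9, B:8, C:9, D:5, E:8, F:9.
The smallest farness is 5, for D, so D has the highest closeness.

D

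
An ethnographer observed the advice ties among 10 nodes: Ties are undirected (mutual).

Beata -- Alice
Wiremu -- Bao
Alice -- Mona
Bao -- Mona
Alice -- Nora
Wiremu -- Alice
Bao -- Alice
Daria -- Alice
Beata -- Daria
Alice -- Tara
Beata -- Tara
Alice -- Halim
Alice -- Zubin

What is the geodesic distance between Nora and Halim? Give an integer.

2

One shortest route is Nora – Alice – Halim, which uses 2 edges, and Nora and Halim are not directly tied, so nothing shorter exists. So d(Nora,Halim) = 2.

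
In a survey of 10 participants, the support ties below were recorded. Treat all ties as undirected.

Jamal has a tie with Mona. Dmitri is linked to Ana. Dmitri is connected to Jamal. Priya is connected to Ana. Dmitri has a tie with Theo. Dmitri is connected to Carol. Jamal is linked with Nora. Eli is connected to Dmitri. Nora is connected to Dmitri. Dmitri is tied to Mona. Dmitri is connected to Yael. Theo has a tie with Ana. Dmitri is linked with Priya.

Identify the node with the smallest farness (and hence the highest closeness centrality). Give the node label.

Dmitri

Farness (sum of distances to all others) for each node — Ana:15, Carol:17, Dmitri:9, Eli:17, Jamal:15, Mona:16, Nora:16, Priya:16, Theo:16, Yael:17.
The smallest farness is 9, for Dmitri, so Dmitri has the highest closeness.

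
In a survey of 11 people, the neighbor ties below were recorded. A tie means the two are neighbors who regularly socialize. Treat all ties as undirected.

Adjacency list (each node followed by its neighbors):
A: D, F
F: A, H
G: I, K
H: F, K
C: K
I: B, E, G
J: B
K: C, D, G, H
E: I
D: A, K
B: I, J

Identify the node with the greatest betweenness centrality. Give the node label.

Unnormalized betweenness of each node: A:1, B:9, C:0, D:7, E:0, F:1, G:24, H:7, I:23, J:0, K:30.
K has the largest value, 30, making it the main broker — the node through which the most shortest paths run.

K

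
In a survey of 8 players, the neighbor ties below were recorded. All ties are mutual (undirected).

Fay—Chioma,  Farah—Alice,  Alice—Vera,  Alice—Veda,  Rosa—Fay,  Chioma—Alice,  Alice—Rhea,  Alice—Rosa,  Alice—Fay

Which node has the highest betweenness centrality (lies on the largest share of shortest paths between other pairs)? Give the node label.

Unnormalized betweenness of each node: Alice:37/2, Chioma:0, Farah:0, Fay:1/2, Rhea:0, Rosa:0, Veda:0, Vera:0.
Alice has the largest value, 37/2, making it the main broker — the node through which the most shortest paths run.

Alice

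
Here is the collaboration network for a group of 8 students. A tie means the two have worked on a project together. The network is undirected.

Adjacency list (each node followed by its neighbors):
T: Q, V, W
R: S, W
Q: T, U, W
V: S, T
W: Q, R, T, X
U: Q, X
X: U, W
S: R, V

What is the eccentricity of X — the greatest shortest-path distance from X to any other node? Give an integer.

Distances from X: Q:2, R:2, S:3, T:2, U:1, V:3, W:1.
The largest is 3 (to V and S), so the eccentricity of X is 3.

3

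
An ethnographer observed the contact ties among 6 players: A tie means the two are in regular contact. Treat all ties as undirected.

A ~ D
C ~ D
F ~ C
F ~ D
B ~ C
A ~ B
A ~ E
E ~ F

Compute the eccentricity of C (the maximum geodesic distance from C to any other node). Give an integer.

Distances from C: A:2, B:1, D:1, E:2, F:1.
The largest is 2 (to A and E), so the eccentricity of C is 2.

2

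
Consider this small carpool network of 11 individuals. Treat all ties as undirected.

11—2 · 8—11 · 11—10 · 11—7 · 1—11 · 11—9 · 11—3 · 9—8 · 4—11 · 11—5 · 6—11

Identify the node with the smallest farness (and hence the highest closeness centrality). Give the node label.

Farness (sum of distances to all others) for each node — 1:19, 2:19, 3:19, 4:19, 5:19, 6:19, 7:19, 8:18, 9:18, 10:19, 11:10.
The smallest farness is 10, for 11, so 11 has the highest closeness.

11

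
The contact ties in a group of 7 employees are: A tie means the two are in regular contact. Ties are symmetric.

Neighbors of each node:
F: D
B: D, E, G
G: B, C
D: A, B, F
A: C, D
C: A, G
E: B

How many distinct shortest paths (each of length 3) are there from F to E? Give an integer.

The shortest distance is 3, and the only length-3 path is F–D–B–E. So there is exactly 1 shortest path.

1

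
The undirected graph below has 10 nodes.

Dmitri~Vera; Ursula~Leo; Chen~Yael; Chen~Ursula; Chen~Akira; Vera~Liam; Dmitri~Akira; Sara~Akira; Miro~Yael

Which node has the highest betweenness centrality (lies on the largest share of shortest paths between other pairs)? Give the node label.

Unnormalized betweenness of each node: Akira:23, Chen:24, Dmitri:14, Leo:0, Liam:0, Miro:0, Sara:0, Ursula:8, Vera:8, Yael:8.
Chen has the largest value, 24, making it the main broker — the node through which the most shortest paths run.

Chen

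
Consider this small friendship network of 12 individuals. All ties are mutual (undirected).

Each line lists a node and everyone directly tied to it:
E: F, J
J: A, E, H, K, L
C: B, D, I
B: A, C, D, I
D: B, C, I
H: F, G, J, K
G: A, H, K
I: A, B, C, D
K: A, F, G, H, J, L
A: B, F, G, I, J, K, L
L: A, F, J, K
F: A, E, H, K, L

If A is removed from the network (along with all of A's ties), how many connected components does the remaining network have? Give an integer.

2

Without A, the remaining ties split the others into: {E, F, G, H, J, K, L}; {B, C, D, I}.
That's 2 separate components.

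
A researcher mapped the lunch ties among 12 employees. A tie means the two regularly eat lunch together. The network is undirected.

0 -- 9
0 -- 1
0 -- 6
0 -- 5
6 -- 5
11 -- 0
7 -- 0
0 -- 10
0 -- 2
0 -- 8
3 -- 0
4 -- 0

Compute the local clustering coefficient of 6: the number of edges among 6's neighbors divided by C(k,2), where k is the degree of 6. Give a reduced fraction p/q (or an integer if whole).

6's neighbors: 0 and 5 (k = 2).
Possible neighbor pairs: C(2,2) = 1. Edges among them: 0–5 → e = 1.
Clustering(6) = 1/1.

1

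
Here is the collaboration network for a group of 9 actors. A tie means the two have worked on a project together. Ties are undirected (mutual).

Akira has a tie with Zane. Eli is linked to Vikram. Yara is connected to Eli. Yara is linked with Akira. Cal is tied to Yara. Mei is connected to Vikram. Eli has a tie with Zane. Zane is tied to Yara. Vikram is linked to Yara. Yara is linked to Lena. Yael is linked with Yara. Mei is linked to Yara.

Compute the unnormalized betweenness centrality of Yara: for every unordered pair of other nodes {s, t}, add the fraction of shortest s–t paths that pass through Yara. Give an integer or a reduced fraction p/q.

45/2

Pairs whose geodesics pass through Yara — Zane–Cal: 1; Zane–Lena: 1; Zane–Mei: 1; Zane–Yael: 1; Zane–Vikram: 1/2; Akira–Cal: 1; Akira–Lena: 1; Akira–Mei: 1; Akira–Yael: 1; Akira–Eli: 1/2; Akira–Vikram: 1; Cal–Lena: 1; Cal–Mei: 1; Cal–Yael: 1 … (+10 more pairs).
All other pairs contribute 0.
Summing the contributions gives betweenness(Yara) = 45/2.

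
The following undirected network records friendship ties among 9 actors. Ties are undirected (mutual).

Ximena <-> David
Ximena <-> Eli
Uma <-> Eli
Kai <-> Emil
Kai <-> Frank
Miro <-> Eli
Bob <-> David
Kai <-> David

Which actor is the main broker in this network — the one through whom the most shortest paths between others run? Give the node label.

Unnormalized betweenness of each node: Bob:0, David:19, Eli:13, Emil:0, Frank:0, Kai:13, Miro:0, Uma:0, Ximena:15.
David has the largest value, 19, making it the main broker — the node through which the most shortest paths run.

David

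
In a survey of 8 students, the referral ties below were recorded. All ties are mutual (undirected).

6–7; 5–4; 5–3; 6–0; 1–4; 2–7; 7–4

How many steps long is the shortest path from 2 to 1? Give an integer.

3

One shortest route is 2 – 7 – 4 – 1, which uses 3 edges, and at distance 2 from 2 we only reach {4, 6}, which does not include 1. So d(2,1) = 3.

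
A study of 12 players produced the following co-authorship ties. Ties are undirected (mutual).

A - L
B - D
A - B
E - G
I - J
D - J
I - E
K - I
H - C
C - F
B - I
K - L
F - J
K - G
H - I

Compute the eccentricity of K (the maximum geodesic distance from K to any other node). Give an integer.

3

Distances from K: A:2, B:2, C:3, D:3, E:2, F:3, G:1, H:2, I:1, J:2, L:1.
The largest is 3 (to C, D, and F), so the eccentricity of K is 3.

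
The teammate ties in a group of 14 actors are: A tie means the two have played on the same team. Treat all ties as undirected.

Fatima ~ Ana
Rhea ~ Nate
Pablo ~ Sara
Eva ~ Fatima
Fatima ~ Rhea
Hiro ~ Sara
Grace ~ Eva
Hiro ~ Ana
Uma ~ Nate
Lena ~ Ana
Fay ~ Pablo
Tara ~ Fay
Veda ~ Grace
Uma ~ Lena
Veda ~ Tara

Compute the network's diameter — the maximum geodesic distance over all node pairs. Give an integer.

7

Eccentricity of each node (its greatest distance to any other): Ana:5, Eva:5, Fatima:5, Fay:7, Grace:5, Hiro:5, Lena:6, Nate:7, Pablo:6, Rhea:6, Sara:5, Tara:7, Uma:7, Veda:6.
The maximum eccentricity is 7, realized for instance by the pair Tara–Uma via Tara – Veda – Grace – Eva – Fatima – Ana – Lena – Uma. So the diameter is 7.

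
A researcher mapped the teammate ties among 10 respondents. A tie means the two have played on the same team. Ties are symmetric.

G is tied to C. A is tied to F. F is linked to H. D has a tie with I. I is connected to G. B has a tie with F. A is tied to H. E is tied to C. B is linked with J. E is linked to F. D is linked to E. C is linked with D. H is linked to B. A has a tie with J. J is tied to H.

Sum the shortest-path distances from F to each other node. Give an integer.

16

Distances from F: A:1, B:1, C:2, D:2, E:1, G:3, H:1, I:3, J:2.
Sum = 1 + 1 + 2 + 2 + 1 + 3 + 1 + 3 + 2 = 16.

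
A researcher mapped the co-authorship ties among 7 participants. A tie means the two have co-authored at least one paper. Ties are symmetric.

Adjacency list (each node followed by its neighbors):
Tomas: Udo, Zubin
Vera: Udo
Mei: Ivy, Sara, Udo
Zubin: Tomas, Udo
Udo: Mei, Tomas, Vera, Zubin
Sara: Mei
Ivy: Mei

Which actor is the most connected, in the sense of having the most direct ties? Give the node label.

Udo

Degrees — Ivy:1, Mei:3, Sara:1, Tomas:2, Udo:4, Vera:1, Zubin:2.
The maximum is 4, attained only by Udo.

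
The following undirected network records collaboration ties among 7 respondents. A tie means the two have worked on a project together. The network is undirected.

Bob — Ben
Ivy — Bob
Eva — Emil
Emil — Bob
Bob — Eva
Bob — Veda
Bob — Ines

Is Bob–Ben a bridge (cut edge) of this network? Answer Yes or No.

Without the Bob–Ben edge there is no alternate route between Bob and Ben, so the network disconnects. It is a bridge.

Yes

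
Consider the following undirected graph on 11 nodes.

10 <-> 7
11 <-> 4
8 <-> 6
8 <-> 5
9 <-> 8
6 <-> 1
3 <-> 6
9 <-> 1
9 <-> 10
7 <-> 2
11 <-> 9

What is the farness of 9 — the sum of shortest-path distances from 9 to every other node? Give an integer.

Distances from 9: 1:1, 2:3, 3:3, 4:2, 5:2, 6:2, 7:2, 8:1, 10:1, 11:1.
Sum = 1 + 3 + 3 + 2 + 2 + 2 + 2 + 1 + 1 + 1 = 18.

18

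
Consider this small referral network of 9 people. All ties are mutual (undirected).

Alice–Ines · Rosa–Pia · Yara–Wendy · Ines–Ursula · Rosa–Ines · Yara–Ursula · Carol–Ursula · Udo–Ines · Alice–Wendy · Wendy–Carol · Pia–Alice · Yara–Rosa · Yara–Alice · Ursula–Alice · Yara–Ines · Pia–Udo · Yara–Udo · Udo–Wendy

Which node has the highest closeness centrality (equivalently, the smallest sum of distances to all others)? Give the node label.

Yara

Farness (sum of distances to all others) for each node — Alice:11, Carol:16, Ines:11, Pia:14, Rosa:14, Udo:12, Ursula:12, Wendy:12, Yara:10.
The smallest farness is 10, for Yara, so Yara has the highest closeness.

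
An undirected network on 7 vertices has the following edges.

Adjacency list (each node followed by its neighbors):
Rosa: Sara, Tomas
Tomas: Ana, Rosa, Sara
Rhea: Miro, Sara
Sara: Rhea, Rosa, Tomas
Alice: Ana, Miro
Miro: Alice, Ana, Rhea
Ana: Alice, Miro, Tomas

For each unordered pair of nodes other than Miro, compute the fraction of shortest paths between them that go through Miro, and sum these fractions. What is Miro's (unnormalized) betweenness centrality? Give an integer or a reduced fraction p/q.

5/2

Pairs whose geodesics pass through Miro — Alice–Sara: 1/2; Alice–Rhea: 1; Ana–Rhea: 1.
All other pairs contribute 0.
Summing the contributions gives betweenness(Miro) = 5/2.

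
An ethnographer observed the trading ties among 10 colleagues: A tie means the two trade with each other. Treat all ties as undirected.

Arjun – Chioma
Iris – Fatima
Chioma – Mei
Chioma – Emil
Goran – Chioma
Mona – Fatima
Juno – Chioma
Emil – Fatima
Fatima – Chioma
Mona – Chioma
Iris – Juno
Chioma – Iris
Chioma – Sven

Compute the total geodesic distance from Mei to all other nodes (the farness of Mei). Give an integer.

Distances from Mei: Arjun:2, Chioma:1, Emil:2, Fatima:2, Goran:2, Iris:2, Juno:2, Mona:2, Sven:2.
Sum = 2 + 1 + 2 + 2 + 2 + 2 + 2 + 2 + 2 = 17.

17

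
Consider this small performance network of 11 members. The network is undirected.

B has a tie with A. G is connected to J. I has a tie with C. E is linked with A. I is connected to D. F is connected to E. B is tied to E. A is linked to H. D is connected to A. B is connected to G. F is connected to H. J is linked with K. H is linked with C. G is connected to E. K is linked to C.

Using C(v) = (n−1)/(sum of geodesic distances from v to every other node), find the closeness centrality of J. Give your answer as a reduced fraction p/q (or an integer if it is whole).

5/12

Distances from J: A:3, B:2, C:2, D:4, E:2, F:3, G:1, H:3, I:3, K:1. Sum = 24.
n = 11, so closeness = 10/24 = 5/12.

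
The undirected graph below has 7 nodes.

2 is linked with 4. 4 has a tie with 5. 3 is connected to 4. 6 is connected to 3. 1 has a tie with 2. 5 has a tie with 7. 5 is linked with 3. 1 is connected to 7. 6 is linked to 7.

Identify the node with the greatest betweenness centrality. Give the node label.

7

Unnormalized betweenness of each node: 1:3/2, 2:4/3, 3:2, 4:17/6, 5:11/6, 6:5/6, 7:11/3.
7 has the largest value, 11/3, making it the main broker — the node through which the most shortest paths run.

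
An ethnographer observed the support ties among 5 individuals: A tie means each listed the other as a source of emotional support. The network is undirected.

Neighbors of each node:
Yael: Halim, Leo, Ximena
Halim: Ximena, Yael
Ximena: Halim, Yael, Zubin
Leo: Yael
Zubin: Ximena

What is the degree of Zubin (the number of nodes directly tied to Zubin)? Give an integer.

1

Zubin is directly tied to Ximena. That is 1 neighbor, so the degree of Zubin is 1.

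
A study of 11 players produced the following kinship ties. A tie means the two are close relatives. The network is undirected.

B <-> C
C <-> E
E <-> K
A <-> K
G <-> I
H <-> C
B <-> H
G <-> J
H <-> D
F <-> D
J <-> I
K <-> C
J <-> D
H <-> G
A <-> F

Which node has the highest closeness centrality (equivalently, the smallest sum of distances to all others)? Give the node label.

Farness (sum of distances to all others) for each node — A:25, B:22, C:19, D:19, E:25, F:23, G:22, H:17, I:27, J:24, K:23.
The smallest farness is 17, for H, so H has the highest closeness.

H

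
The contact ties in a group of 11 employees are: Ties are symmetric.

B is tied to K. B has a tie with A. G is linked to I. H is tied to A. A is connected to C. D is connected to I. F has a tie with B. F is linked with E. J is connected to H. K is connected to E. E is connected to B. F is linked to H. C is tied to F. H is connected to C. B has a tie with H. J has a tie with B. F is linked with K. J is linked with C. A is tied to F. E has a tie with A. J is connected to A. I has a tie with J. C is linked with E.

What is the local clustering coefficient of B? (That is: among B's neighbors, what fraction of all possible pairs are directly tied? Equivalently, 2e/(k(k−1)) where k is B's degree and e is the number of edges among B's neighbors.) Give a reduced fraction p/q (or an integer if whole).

3/5

B's neighbors: A, E, F, H, J, and K (k = 6).
Possible neighbor pairs: C(6,2) = 15. Edges among them: A–E, A–F, A–H, A–J, E–F, E–K, F–H, F–K, H–J → e = 9.
Clustering(B) = 9/15 = 3/5.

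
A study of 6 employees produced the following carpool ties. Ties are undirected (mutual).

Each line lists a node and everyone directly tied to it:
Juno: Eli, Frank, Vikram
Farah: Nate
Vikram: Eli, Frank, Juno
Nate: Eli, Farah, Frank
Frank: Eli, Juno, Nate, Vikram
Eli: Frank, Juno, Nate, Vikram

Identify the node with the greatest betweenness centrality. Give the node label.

Unnormalized betweenness of each node: Eli:2, Farah:0, Frank:2, Juno:0, Nate:4, Vikram:0.
Nate has the largest value, 4, making it the main broker — the node through which the most shortest paths run.

Nate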